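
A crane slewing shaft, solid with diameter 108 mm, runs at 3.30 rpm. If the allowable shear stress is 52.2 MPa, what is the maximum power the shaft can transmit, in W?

4460 W

J = πd⁴/32 = π(0.108)⁴/32 = 1.336×10^-5 m⁴.
T_max = τ_allow·J/r = 5.22×10^7 × 1.336×10^-5 / 0.0540 = 12910 N·m.
ω = 2π·3.30/60 = 0.3456 rad/s, so P_max = T_max·ω = 4462 W.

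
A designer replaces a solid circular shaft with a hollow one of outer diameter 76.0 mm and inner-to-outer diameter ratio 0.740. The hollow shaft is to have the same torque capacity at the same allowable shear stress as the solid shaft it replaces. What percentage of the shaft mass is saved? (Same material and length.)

42.6 %

Equal τ_max and T ⇒ the solid shaft needs d_s³ = d_o³(1−k⁴), so d_s = 76.0·(1−0.740⁴)^(1/3) = 67.49 mm.
Area ratio A_h/A_s = d_o²(1−k²)/d_s² = (1−k²)/(1−k⁴)^(2/3) = 0.5738.
Mass saving = 1 − 0.5738 = 42.6 %.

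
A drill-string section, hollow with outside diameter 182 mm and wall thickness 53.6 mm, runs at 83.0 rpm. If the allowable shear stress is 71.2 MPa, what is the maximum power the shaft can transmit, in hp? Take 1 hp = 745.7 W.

J = π(d_o⁴ − d_i⁴)/32 = π(0.182⁴ − 0.0748⁴)/32 = 1.046×10^-4 m⁴.
T_max = τ_allow·J/r = 7.12×10^7 × 1.046×10^-4 / 0.0910 = 81880 N·m.
ω = 2π·83.0/60 = 8.692 rad/s, so P_max = T_max·ω = 7.116×10^5 W.

954 hp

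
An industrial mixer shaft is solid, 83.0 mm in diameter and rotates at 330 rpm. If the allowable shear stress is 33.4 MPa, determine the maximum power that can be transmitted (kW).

J = πd⁴/32 = π(0.0830)⁴/32 = 4.659×10^-6 m⁴.
T_max = τ_allow·J/r = 3.34×10^7 × 4.659×10^-6 / 0.0415 = 3750 N·m.
ω = 2π·330/60 = 34.56 rad/s, so P_max = T_max·ω = 1.296×10^5 W.

130 kW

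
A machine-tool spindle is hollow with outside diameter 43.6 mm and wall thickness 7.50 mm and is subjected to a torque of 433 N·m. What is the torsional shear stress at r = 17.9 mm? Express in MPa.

J = π(d_o⁴ − d_i⁴)/32 = π(0.0436⁴ − 0.0286⁴)/32 = 2.891×10^-7 m⁴.
Shear stress varies linearly with radius: τ = T·r/J = 433.0 × 0.0179 / 2.891×10^-7 = 2.681×10^7 Pa.

26.8 MPa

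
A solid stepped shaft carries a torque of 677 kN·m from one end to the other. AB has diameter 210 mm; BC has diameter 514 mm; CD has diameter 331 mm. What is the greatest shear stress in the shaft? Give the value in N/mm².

Under the same torque, τ_max = 16T/(πd³) is largest where d is smallest — segment AB (d = 210 mm).
τ_max = 16·677000/(π·(0.210)³) = 3.723×10^8 Pa.

372 N/mm²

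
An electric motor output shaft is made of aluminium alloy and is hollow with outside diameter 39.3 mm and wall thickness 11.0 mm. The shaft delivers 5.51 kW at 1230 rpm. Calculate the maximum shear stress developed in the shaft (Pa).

3.73e6 Pa

ω = 2π·1230/60 = 128.8 rad/s, so T = P/ω = 5.51×10³ / 128.8 = 42.78 N·m.
J = π(d_o⁴ − d_i⁴)/32 = π(0.0393⁴ − 0.0173⁴)/32 = 2.254×10^-7 m⁴.
τ_max = T·r/J = 42.78 × 0.0196 / 2.254×10^-7 = 3.729×10^6 Pa.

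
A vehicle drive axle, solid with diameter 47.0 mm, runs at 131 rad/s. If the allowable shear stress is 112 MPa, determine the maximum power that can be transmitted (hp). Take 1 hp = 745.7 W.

J = πd⁴/32 = π(0.0470)⁴/32 = 4.791×10^-7 m⁴.
T_max = τ_allow·J/r = 1.12×10^8 × 4.791×10^-7 / 0.0235 = 2283 N·m.
ω = 131 rad/s, so P_max = T_max·ω = 2.991×10^5 W.

401 hp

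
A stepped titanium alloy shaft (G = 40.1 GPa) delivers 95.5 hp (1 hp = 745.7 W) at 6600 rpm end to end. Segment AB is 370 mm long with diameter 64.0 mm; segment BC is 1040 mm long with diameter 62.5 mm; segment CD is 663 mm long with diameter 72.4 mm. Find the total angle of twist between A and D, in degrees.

0.171°

ω = 2π·6600/60 = 691.2 rad/s, so T = P/ω = 95.5×745.7 / 691.2 = 103.0 N·m.
J_AB = π(0.0640)⁴/32 = 1.65×10^-6 m⁴; J_BC = π(0.0625)⁴/32 = 1.50×10^-6 m⁴; J_CD = π(0.0724)⁴/32 = 2.70×10^-6 m⁴.
θ = (T/G)·Σ L_i/J_i = (103.0/40.1×10⁹)·(0.370/1.65×10^-6 + 1.04/1.50×10^-6 + 0.663/2.70×10^-6) = 2.993×10^-3 rad.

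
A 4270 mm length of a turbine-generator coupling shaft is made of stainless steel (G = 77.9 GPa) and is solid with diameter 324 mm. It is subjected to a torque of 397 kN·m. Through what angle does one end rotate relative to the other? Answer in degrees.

J = πd⁴/32 = π(0.324)⁴/32 = 1.082×10^-3 m⁴.
θ = T·L/(G·J) = 397000 × 4.27 / (77.9×10⁹ × 1.082×10^-3) = 0.02011 rad.

1.15°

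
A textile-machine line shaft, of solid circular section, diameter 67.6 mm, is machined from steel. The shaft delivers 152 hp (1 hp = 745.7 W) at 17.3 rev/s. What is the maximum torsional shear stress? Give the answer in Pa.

ω = 2π·17.3 = 108.7 rad/s, so T = P/ω = 152×745.7 / 108.7 = 1043 N·m.
J = πd⁴/32 = π(0.0676)⁴/32 = 2.050×10^-6 m⁴.
τ_max = T·r/J = 1043 × 0.0338 / 2.050×10^-6 = 1.719×10^7 Pa.

1.72e7 Pa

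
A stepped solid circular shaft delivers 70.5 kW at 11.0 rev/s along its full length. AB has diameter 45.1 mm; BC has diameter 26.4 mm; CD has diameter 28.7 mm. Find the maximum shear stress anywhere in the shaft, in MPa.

ω = 2π·11.0 = 69.12 rad/s, so T = P/ω = 70.5×10³ / 69.12 = 1020 N·m.
Under the same torque, τ_max = 16T/(πd³) is largest where d is smallest — segment BC (d = 26.4 mm).
τ_max = 16·1020/(π·(0.0264)³) = 2.823×10^8 Pa.

282 MPa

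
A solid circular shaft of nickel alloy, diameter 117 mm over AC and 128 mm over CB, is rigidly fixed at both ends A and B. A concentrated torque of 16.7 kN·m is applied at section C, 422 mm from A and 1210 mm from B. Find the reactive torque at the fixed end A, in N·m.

11100 N·m

Compatibility: T_A·a/J_AC = T_B·b/J_CB with T_A + T_B = T₀.
J_AC = 1.84×10^-5 m⁴, J_CB = 2.64×10^-5 m⁴, so T_A = T₀·(J_AC/a)/((J_AC/a)+(J_CB/b)) = 11140 N·m, T_B = 5564 N·m.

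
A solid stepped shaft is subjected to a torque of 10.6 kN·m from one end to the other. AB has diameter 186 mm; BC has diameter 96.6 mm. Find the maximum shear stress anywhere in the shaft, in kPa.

Under the same torque, τ_max = 16T/(πd³) is largest where d is smallest — segment BC (d = 96.6 mm).
τ_max = 16·10600/(π·(0.0966)³) = 5.989×10^7 Pa.

59900 kPa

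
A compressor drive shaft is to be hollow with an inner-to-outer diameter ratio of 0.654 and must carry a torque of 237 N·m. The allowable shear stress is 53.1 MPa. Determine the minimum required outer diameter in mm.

30.3 mm

For a hollow shaft with d_i/d_o = 0.654: τ_max = 16T/(π d_o³ (1−k⁴)), so d_o = [16T/(π τ_allow (1−k⁴))]^(1/3) = [16·237.0/(π·5.31×10^7·0.8171)]^(1/3) = 0.03030 m.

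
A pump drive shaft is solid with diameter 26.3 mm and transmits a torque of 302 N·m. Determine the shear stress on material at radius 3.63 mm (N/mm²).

23.3 N/mm²

J = πd⁴/32 = π(0.0263)⁴/32 = 4.697×10^-8 m⁴.
Shear stress varies linearly with radius: τ = T·r/J = 302.0 × 0.00363 / 4.697×10^-8 = 2.334×10^7 Pa.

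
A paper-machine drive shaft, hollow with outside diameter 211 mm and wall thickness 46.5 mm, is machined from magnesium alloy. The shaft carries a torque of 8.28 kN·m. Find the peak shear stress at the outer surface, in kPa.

4980 kPa

J = π(d_o⁴ − d_i⁴)/32 = π(0.211⁴ − 0.118⁴)/32 = 1.756×10^-4 m⁴.
τ_max = T·r/J = 8280 × 0.105 / 1.756×10^-4 = 4.976×10^6 Pa.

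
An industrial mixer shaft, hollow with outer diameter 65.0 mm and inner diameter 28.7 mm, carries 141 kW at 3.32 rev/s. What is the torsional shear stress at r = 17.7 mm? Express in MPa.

71.0 MPa

ω = 2π·3.32 = 20.86 rad/s, so T = P/ω = 141×10³ / 20.86 = 6759 N·m.
J = π(d_o⁴ − d_i⁴)/32 = π(0.0650⁴ − 0.0287⁴)/32 = 1.686×10^-6 m⁴.
Shear stress varies linearly with radius: τ = T·r/J = 6759 × 0.0177 / 1.686×10^-6 = 7.097×10^7 Pa.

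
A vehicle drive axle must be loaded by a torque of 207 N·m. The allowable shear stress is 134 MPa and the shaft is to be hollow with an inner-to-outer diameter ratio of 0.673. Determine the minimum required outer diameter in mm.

21.5 mm

For a hollow shaft with d_i/d_o = 0.673: τ_max = 16T/(π d_o³ (1−k⁴)), so d_o = [16T/(π τ_allow (1−k⁴))]^(1/3) = [16·207.0/(π·1.34×10^8·0.7949)]^(1/3) = 0.02147 m.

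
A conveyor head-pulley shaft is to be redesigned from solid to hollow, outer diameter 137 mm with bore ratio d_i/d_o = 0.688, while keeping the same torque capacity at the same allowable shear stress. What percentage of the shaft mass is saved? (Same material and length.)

Equal τ_max and T ⇒ the solid shaft needs d_s³ = d_o³(1−k⁴), so d_s = 137·(1−0.688⁴)^(1/3) = 125.9 mm.
Area ratio A_h/A_s = d_o²(1−k²)/d_s² = (1−k²)/(1−k⁴)^(2/3) = 0.6237.
Mass saving = 1 − 0.6237 = 37.6 %.

37.6 %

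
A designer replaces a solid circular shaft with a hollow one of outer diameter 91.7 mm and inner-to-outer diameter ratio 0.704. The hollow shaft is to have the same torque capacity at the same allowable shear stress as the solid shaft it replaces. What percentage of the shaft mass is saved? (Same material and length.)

Equal τ_max and T ⇒ the solid shaft needs d_s³ = d_o³(1−k⁴), so d_s = 91.7·(1−0.704⁴)^(1/3) = 83.48 mm.
Area ratio A_h/A_s = d_o²(1−k²)/d_s² = (1−k²)/(1−k⁴)^(2/3) = 0.6087.
Mass saving = 1 − 0.6087 = 39.1 %.

39.1 %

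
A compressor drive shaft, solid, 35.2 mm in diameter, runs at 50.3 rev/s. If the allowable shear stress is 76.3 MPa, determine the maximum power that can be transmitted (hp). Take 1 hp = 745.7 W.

277 hp

J = πd⁴/32 = π(0.0352)⁴/32 = 1.507×10^-7 m⁴.
T_max = τ_allow·J/r = 7.63×10^7 × 1.507×10^-7 / 0.0176 = 653.4 N·m.
ω = 2π·50.3 = 316.0 rad/s, so P_max = T_max·ω = 2.065×10^5 W.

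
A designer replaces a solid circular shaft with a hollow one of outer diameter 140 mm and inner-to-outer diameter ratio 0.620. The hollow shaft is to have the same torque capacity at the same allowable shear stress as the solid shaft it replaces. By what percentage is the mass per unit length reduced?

Equal τ_max and T ⇒ the solid shaft needs d_s³ = d_o³(1−k⁴), so d_s = 140·(1−0.620⁴)^(1/3) = 132.7 mm.
Area ratio A_h/A_s = d_o²(1−k²)/d_s² = (1−k²)/(1−k⁴)^(2/3) = 0.6848.
Mass saving = 1 − 0.6848 = 31.5 %.

31.5 %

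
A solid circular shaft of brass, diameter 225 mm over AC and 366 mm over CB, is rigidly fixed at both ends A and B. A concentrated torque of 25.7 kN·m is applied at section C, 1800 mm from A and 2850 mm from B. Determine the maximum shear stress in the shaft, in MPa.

Compatibility: T_A·a/J_AC = T_B·b/J_CB with T_A + T_B = T₀.
J_AC = 2.52×10^-4 m⁴, J_CB = 1.76×10^-3 m⁴, so T_A = T₀·(J_AC/a)/((J_AC/a)+(J_CB/b)) = 4740 N·m, T_B = 20960 N·m.
τ in each portion: τ_AC = 2.12×10^6 Pa, τ_CB = 2.18×10^6 Pa; maximum is in CB.
τ_max = T_CB·r/J = 20960·0.183/1.76×10^-3 = 2.177×10^6 Pa.

2.18 MPa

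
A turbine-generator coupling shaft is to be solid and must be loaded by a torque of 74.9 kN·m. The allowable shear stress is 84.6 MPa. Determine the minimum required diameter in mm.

165 mm

For a solid shaft τ_max = 16T/(πd³), so d = (16T/(π τ_allow))^(1/3) = (16·74900/(π·8.46×10^7))^(1/3) = 0.1652 m.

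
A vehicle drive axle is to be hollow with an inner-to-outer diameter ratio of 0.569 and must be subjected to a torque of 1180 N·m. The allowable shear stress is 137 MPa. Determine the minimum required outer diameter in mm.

36.6 mm

For a hollow shaft with d_i/d_o = 0.569: τ_max = 16T/(π d_o³ (1−k⁴)), so d_o = [16T/(π τ_allow (1−k⁴))]^(1/3) = [16·1180/(π·1.37×10^8·0.8952)]^(1/3) = 0.03659 m.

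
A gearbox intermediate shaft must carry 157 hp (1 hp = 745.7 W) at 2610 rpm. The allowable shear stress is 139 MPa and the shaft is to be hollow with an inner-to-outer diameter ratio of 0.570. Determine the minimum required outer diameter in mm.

ω = 2π·2610/60 = 273.3 rad/s, so T = P/ω = 157×745.7 / 273.3 = 428.3 N·m.
For a hollow shaft with d_i/d_o = 0.570: τ_max = 16T/(π d_o³ (1−k⁴)), so d_o = [16T/(π τ_allow (1−k⁴))]^(1/3) = [16·428.3/(π·1.39×10^8·0.8944)]^(1/3) = 0.02599 m.

26.0 mm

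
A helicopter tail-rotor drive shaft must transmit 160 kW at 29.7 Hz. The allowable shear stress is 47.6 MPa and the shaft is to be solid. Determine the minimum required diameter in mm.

ω = 2π·29.7 = 186.6 rad/s, so T = P/ω = 160×10³ / 186.6 = 857.4 N·m.
For a solid shaft τ_max = 16T/(πd³), so d = (16T/(π τ_allow))^(1/3) = (16·857.4/(π·4.76×10^7))^(1/3) = 0.04510 m.

45.1 mm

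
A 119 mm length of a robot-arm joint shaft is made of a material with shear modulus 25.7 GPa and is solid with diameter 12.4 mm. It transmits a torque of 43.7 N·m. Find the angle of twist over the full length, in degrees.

J = πd⁴/32 = π(0.0124)⁴/32 = 2.321×10^-9 m⁴.
θ = T·L/(G·J) = 43.70 × 0.119 / (25.7×10⁹ × 2.321×10^-9) = 0.08718 rad.

4.99°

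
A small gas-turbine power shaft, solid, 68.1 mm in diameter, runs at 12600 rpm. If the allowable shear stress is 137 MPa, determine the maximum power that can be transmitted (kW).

J = πd⁴/32 = π(0.0681)⁴/32 = 2.111×10^-6 m⁴.
T_max = τ_allow·J/r = 1.37×10^8 × 2.111×10^-6 / 0.0340 = 8496 N·m.
ω = 2π·12600/60 = 1319 rad/s, so P_max = T_max·ω = 1.121×10^7 W.

11200 kW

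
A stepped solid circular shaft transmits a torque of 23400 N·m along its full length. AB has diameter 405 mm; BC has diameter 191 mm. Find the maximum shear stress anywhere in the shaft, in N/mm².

17.1 N/mm²

Under the same torque, τ_max = 16T/(πd³) is largest where d is smallest — segment BC (d = 191 mm).
τ_max = 16·23400/(π·(0.191)³) = 1.710×10^7 Pa.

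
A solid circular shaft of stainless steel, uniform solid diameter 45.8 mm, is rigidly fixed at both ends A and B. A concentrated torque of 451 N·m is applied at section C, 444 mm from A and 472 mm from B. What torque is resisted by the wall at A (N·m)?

232 N·m

With uniform GJ and both ends fixed, compatibility θ_AC = θ_CB gives T_A·a = T_B·b, together with T_A + T_B = T₀.
T_A = T₀·b/(a+b) = 451.0·472/916.0 = 232.4 N·m; T_B = 218.6 N·m.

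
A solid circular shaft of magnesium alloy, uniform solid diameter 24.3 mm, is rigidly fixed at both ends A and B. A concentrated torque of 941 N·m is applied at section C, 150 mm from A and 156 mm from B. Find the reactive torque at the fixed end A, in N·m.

With uniform GJ and both ends fixed, compatibility θ_AC = θ_CB gives T_A·a = T_B·b, together with T_A + T_B = T₀.
T_A = T₀·b/(a+b) = 941.0·156/306.0 = 479.7 N·m; T_B = 461.3 N·m.

480 N·m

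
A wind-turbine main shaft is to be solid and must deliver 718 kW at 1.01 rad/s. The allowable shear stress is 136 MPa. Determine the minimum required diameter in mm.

ω = 1.01 rad/s, so T = P/ω = 718×10³ / 1.010 = 710900 N·m.
For a solid shaft τ_max = 16T/(πd³), so d = (16T/(π τ_allow))^(1/3) = (16·710900/(π·1.36×10^8))^(1/3) = 0.2986 m.

299 mm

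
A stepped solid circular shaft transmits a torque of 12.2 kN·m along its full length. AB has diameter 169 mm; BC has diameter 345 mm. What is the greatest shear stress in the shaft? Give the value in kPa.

Under the same torque, τ_max = 16T/(πd³) is largest where d is smallest — segment AB (d = 169 mm).
τ_max = 16·12200/(π·(0.169)³) = 1.287×10^7 Pa.

12900 kPa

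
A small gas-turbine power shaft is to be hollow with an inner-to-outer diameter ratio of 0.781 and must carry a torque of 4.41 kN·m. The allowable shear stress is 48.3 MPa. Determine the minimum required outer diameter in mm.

For a hollow shaft with d_i/d_o = 0.781: τ_max = 16T/(π d_o³ (1−k⁴)), so d_o = [16T/(π τ_allow (1−k⁴))]^(1/3) = [16·4410/(π·4.83×10^7·0.6279)]^(1/3) = 0.09047 m.

90.5 mm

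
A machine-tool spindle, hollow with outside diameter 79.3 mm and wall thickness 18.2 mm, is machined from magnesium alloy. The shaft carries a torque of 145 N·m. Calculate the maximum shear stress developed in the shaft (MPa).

J = π(d_o⁴ − d_i⁴)/32 = π(0.0793⁴ − 0.0429⁴)/32 = 3.550×10^-6 m⁴.
τ_max = T·r/J = 145.0 × 0.0396 / 3.550×10^-6 = 1.620×10^6 Pa.

1.62 MPa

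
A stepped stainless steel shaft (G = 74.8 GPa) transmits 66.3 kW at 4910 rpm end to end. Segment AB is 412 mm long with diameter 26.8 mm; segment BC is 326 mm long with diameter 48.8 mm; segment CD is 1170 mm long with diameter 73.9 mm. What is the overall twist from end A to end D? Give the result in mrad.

ω = 2π·4910/60 = 514.2 rad/s, so T = P/ω = 66.3×10³ / 514.2 = 128.9 N·m.
J_AB = π(0.0268)⁴/32 = 5.06×10^-8 m⁴; J_BC = π(0.0488)⁴/32 = 5.57×10^-7 m⁴; J_CD = π(0.0739)⁴/32 = 2.93×10^-6 m⁴.
θ = (T/G)·Σ L_i/J_i = (128.9/74.8×10⁹)·(0.412/5.06×10^-8 + 0.326/5.57×10^-7 + 1.17/2.93×10^-6) = 0.01572 rad.

15.7 mrad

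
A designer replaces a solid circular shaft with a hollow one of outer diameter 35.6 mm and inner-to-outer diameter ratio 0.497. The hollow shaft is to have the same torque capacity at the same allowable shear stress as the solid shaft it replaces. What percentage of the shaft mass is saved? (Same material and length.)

21.5 %

Equal τ_max and T ⇒ the solid shaft needs d_s³ = d_o³(1−k⁴), so d_s = 35.6·(1−0.497⁴)^(1/3) = 34.86 mm.
Area ratio A_h/A_s = d_o²(1−k²)/d_s² = (1−k²)/(1−k⁴)^(2/3) = 0.7853.
Mass saving = 1 − 0.7853 = 21.5 %.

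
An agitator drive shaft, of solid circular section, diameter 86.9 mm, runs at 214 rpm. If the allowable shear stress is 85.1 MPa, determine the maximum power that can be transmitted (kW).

J = πd⁴/32 = π(0.0869)⁴/32 = 5.599×10^-6 m⁴.
T_max = τ_allow·J/r = 8.51×10^7 × 5.599×10^-6 / 0.0435 = 10970 N·m.
ω = 2π·214/60 = 22.41 rad/s, so P_max = T_max·ω = 2.457×10^5 W.

246 kW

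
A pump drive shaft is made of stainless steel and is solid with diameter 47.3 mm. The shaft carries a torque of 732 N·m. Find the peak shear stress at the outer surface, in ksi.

5.11 ksi

J = πd⁴/32 = π(0.0473)⁴/32 = 4.914×10^-7 m⁴.
τ_max = T·r/J = 732.0 × 0.0236 / 4.914×10^-7 = 3.523×10^7 Pa.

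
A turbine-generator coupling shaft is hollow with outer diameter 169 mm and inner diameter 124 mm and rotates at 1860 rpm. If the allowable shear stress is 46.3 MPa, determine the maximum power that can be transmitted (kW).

J = π(d_o⁴ − d_i⁴)/32 = π(0.169⁴ − 0.124⁴)/32 = 5.687×10^-5 m⁴.
T_max = τ_allow·J/r = 4.63×10^7 × 5.687×10^-5 / 0.0845 = 31160 N·m.
ω = 2π·1860/60 = 194.8 rad/s, so P_max = T_max·ω = 6.070×10^6 W.

6070 kW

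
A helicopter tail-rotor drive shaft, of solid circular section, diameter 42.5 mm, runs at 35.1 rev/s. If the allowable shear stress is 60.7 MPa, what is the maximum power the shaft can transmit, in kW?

J = πd⁴/32 = π(0.0425)⁴/32 = 3.203×10^-7 m⁴.
T_max = τ_allow·J/r = 6.07×10^7 × 3.203×10^-7 / 0.0213 = 914.9 N·m.
ω = 2π·35.1 = 220.5 rad/s, so P_max = T_max·ω = 2.018×10^5 W.

202 kW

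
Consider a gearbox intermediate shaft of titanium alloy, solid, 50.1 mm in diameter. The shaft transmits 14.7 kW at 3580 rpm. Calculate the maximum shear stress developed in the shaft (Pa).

ω = 2π·3580/60 = 374.9 rad/s, so T = P/ω = 14.7×10³ / 374.9 = 39.21 N·m.
J = πd⁴/32 = π(0.0501)⁴/32 = 6.185×10^-7 m⁴.
τ_max = T·r/J = 39.21 × 0.0250 / 6.185×10^-7 = 1.588×10^6 Pa.

1.59e6 Pa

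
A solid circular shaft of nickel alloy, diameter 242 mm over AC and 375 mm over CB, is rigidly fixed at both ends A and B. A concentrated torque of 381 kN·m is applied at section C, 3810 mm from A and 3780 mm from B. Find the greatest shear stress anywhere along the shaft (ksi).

Compatibility: T_A·a/J_AC = T_B·b/J_CB with T_A + T_B = T₀.
J_AC = 3.37×10^-4 m⁴, J_CB = 1.94×10^-3 m⁴, so T_A = T₀·(J_AC/a)/((J_AC/a)+(J_CB/b)) = 55930 N·m, T_B = 325100 N·m.
τ in each portion: τ_AC = 2.01×10^7 Pa, τ_CB = 3.14×10^7 Pa; maximum is in CB.
τ_max = T_CB·r/J = 325100·0.188/1.94×10^-3 = 3.139×10^7 Pa.

4.55 ksi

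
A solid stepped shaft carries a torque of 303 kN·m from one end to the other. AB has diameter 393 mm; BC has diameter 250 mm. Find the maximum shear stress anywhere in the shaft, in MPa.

98.8 MPa

Under the same torque, τ_max = 16T/(πd³) is largest where d is smallest — segment BC (d = 250 mm).
τ_max = 16·303000/(π·(0.250)³) = 9.876×10^7 Pa.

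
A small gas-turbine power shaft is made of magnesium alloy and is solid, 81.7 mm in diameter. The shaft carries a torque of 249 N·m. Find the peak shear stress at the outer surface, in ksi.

J = πd⁴/32 = π(0.0817)⁴/32 = 4.374×10^-6 m⁴.
τ_max = T·r/J = 249.0 × 0.0409 / 4.374×10^-6 = 2.325×10^6 Pa.

0.337 ksi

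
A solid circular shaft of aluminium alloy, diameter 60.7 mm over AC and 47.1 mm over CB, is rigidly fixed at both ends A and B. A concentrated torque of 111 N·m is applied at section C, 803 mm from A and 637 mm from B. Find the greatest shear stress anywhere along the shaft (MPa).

1.73 MPa

Compatibility: T_A·a/J_AC = T_B·b/J_CB with T_A + T_B = T₀.
J_AC = 1.33×10^-6 m⁴, J_CB = 4.83×10^-7 m⁴, so T_A = T₀·(J_AC/a)/((J_AC/a)+(J_CB/b)) = 76.18 N·m, T_B = 34.82 N·m.
τ in each portion: τ_AC = 1.73×10^6 Pa, τ_CB = 1.70×10^6 Pa; maximum is in AC.
τ_max = T_AC·r/J = 76.18·0.0304/1.33×10^-6 = 1.735×10^6 Pa.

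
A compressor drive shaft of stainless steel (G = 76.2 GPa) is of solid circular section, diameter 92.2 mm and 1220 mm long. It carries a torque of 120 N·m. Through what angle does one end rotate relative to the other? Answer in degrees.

J = πd⁴/32 = π(0.0922)⁴/32 = 7.095×10^-6 m⁴.
θ = T·L/(G·J) = 120.0 × 1.22 / (76.2×10⁹ × 7.095×10^-6) = 2.708×10^-4 rad.

0.0155°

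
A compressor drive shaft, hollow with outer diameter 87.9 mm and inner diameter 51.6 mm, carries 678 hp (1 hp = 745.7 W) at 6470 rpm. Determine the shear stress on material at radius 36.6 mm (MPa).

ω = 2π·6470/60 = 677.5 rad/s, so T = P/ω = 678×745.7 / 677.5 = 746.2 N·m.
J = π(d_o⁴ − d_i⁴)/32 = π(0.0879⁴ − 0.0516⁴)/32 = 5.165×10^-6 m⁴.
Shear stress varies linearly with radius: τ = T·r/J = 746.2 × 0.0366 / 5.165×10^-6 = 5.288×10^6 Pa.

5.29 MPa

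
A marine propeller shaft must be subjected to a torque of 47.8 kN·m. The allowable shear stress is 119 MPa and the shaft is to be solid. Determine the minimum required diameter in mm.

For a solid shaft τ_max = 16T/(πd³), so d = (16T/(π τ_allow))^(1/3) = (16·47800/(π·1.19×10^8))^(1/3) = 0.1269 m.

127 mm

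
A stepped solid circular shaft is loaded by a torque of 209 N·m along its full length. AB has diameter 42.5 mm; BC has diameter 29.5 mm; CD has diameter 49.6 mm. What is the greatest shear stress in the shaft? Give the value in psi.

Under the same torque, τ_max = 16T/(πd³) is largest where d is smallest — segment BC (d = 29.5 mm).
τ_max = 16·209.0/(π·(0.0295)³) = 4.146×10^7 Pa.

6010 psi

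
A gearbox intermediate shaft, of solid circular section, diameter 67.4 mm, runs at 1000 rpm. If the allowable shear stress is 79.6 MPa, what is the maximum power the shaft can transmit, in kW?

501 kW

J = πd⁴/32 = π(0.0674)⁴/32 = 2.026×10^-6 m⁴.
T_max = τ_allow·J/r = 7.96×10^7 × 2.026×10^-6 / 0.0337 = 4785 N·m.
ω = 2π·1000/60 = 104.7 rad/s, so P_max = T_max·ω = 5.011×10^5 W.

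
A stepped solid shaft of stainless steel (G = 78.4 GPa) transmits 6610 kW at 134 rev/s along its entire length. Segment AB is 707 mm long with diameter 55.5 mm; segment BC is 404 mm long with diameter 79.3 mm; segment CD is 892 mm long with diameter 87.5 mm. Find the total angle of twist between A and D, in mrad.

ω = 2π·134 = 841.9 rad/s, so T = P/ω = 6610×10³ / 841.9 = 7851 N·m.
J_AB = π(0.0555)⁴/32 = 9.31×10^-7 m⁴; J_BC = π(0.0793)⁴/32 = 3.88×10^-6 m⁴; J_CD = π(0.0875)⁴/32 = 5.75×10^-6 m⁴.
θ = (T/G)·Σ L_i/J_i = (7851/78.4×10⁹)·(0.707/9.31×10^-7 + 0.404/3.88×10^-6 + 0.892/5.75×10^-6) = 0.1019 rad.

102 mrad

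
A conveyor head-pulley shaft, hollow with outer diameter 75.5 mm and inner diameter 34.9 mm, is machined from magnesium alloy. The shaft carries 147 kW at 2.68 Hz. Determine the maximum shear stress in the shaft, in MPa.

ω = 2π·2.68 = 16.84 rad/s, so T = P/ω = 147×10³ / 16.84 = 8730 N·m.
J = π(d_o⁴ − d_i⁴)/32 = π(0.0755⁴ − 0.0349⁴)/32 = 3.044×10^-6 m⁴.
τ_max = T·r/J = 8730 × 0.0377 / 3.044×10^-6 = 1.082×10^8 Pa.

108 MPa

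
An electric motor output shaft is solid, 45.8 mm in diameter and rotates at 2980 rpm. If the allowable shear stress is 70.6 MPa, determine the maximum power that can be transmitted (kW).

416 kW

J = πd⁴/32 = π(0.0458)⁴/32 = 4.320×10^-7 m⁴.
T_max = τ_allow·J/r = 7.06×10^7 × 4.320×10^-7 / 0.0229 = 1332 N·m.
ω = 2π·2980/60 = 312.1 rad/s, so P_max = T_max·ω = 4.156×10^5 W.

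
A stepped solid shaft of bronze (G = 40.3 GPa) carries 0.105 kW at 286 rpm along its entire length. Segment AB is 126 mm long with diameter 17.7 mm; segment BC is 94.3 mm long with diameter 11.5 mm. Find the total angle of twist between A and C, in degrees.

ω = 2π·286/60 = 29.95 rad/s, so T = P/ω = 0.105×10³ / 29.95 = 3.506 N·m.
J_AB = π(0.0177)⁴/32 = 9.64×10^-9 m⁴; J_BC = π(0.0115)⁴/32 = 1.72×10^-9 m⁴.
θ = (T/G)·Σ L_i/J_i = (3.506/40.3×10⁹)·(0.126/9.64×10^-9 + 0.0943/1.72×10^-9) = 5.915×10^-3 rad.

0.339°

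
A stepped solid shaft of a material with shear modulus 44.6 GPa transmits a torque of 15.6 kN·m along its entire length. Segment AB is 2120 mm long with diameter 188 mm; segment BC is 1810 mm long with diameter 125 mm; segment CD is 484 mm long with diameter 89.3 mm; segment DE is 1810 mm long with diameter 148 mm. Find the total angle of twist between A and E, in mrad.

73.0 mrad

J_AB = π(0.188)⁴/32 = 1.23×10^-4 m⁴; J_BC = π(0.125)⁴/32 = 2.40×10^-5 m⁴; J_CD = π(0.0893)⁴/32 = 6.24×10^-6 m⁴; J_DE = π(0.148)⁴/32 = 4.71×10^-5 m⁴.
θ = (T/G)·Σ L_i/J_i = (15600/44.6×10⁹)·(2.12/1.23×10^-4 + 1.81/2.40×10^-5 + 0.484/6.24×10^-6 + 1.81/4.71×10^-5) = 0.07302 rad.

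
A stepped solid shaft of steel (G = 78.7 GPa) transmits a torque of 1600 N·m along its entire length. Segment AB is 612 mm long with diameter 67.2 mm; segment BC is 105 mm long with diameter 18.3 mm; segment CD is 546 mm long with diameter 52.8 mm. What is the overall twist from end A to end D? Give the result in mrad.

215 mrad

J_AB = π(0.0672)⁴/32 = 2.00×10^-6 m⁴; J_BC = π(0.0183)⁴/32 = 1.10×10^-8 m⁴; J_CD = π(0.0528)⁴/32 = 7.63×10^-7 m⁴.
θ = (T/G)·Σ L_i/J_i = (1600/78.7×10⁹)·(0.612/2.00×10^-6 + 0.105/1.10×10^-8 + 0.546/7.63×10^-7) = 0.2146 rad.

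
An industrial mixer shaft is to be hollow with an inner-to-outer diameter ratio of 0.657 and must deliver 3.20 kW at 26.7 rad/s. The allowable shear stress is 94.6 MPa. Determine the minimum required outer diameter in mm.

ω = 26.7 rad/s, so T = P/ω = 3.20×10³ / 26.70 = 119.9 N·m.
For a hollow shaft with d_i/d_o = 0.657: τ_max = 16T/(π d_o³ (1−k⁴)), so d_o = [16T/(π τ_allow (1−k⁴))]^(1/3) = [16·119.9/(π·9.46×10^7·0.8137)]^(1/3) = 0.01994 m.

19.9 mm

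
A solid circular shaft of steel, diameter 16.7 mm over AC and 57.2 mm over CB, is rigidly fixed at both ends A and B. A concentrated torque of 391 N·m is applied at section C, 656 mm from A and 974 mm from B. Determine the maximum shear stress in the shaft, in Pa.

Compatibility: T_A·a/J_AC = T_B·b/J_CB with T_A + T_B = T₀.
J_AC = 7.64×10^-9 m⁴, J_CB = 1.05×10^-6 m⁴, so T_A = T₀·(J_AC/a)/((J_AC/a)+(J_CB/b)) = 4.173 N·m, T_B = 386.8 N·m.
τ in each portion: τ_AC = 4.56×10^6 Pa, τ_CB = 1.05×10^7 Pa; maximum is in CB.
τ_max = T_CB·r/J = 386.8·0.0286/1.05×10^-6 = 1.053×10^7 Pa.

1.05e7 Pa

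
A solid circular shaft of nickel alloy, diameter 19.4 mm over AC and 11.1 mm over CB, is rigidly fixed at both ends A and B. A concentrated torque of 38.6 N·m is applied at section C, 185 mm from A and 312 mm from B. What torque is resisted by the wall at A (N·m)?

Compatibility: T_A·a/J_AC = T_B·b/J_CB with T_A + T_B = T₀.
J_AC = 1.39×10^-8 m⁴, J_CB = 1.49×10^-9 m⁴, so T_A = T₀·(J_AC/a)/((J_AC/a)+(J_CB/b)) = 36.29 N·m, T_B = 2.306 N·m.

36.3 N·m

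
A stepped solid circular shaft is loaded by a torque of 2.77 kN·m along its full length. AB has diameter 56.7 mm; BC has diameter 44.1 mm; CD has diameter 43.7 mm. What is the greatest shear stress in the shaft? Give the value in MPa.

Under the same torque, τ_max = 16T/(πd³) is largest where d is smallest — segment CD (d = 43.7 mm).
τ_max = 16·2770/(π·(0.0437)³) = 1.690×10^8 Pa.

169 MPa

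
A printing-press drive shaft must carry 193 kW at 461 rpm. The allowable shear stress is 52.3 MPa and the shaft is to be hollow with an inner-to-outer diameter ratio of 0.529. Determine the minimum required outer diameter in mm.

75.0 mm

ω = 2π·461/60 = 48.28 rad/s, so T = P/ω = 193×10³ / 48.28 = 3998 N·m.
For a hollow shaft with d_i/d_o = 0.529: τ_max = 16T/(π d_o³ (1−k⁴)), so d_o = [16T/(π τ_allow (1−k⁴))]^(1/3) = [16·3998/(π·5.23×10^7·0.9217)]^(1/3) = 0.07503 m.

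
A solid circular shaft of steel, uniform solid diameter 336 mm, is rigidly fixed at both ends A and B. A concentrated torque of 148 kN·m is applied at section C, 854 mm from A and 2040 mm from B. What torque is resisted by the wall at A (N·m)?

With uniform GJ and both ends fixed, compatibility θ_AC = θ_CB gives T_A·a = T_B·b, together with T_A + T_B = T₀.
T_A = T₀·b/(a+b) = 148000·2040/2894 = 104300 N·m; T_B = 43670 N·m.

104000 N·m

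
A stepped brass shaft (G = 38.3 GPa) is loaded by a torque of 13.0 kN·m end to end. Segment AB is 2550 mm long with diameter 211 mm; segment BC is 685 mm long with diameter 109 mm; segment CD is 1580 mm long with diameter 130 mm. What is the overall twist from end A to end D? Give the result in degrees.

J_AB = π(0.211)⁴/32 = 1.95×10^-4 m⁴; J_BC = π(0.109)⁴/32 = 1.39×10^-5 m⁴; J_CD = π(0.130)⁴/32 = 2.80×10^-5 m⁴.
θ = (T/G)·Σ L_i/J_i = (13000/38.3×10⁹)·(2.55/1.95×10^-4 + 0.685/1.39×10^-5 + 1.58/2.80×10^-5) = 0.04035 rad.

2.31°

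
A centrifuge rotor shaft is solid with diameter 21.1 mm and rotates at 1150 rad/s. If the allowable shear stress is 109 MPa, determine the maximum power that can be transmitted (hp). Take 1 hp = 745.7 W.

J = πd⁴/32 = π(0.0211)⁴/32 = 1.946×10^-8 m⁴.
T_max = τ_allow·J/r = 1.09×10^8 × 1.946×10^-8 / 0.0106 = 201.0 N·m.
ω = 1150 rad/s, so P_max = T_max·ω = 2.312×10^5 W.

310 hp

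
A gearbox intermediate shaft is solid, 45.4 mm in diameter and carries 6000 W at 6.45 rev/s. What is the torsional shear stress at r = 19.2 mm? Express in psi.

988 psi

ω = 2π·6.45 = 40.53 rad/s, so T = P/ω = 6000 / 40.53 = 148.1 N·m.
J = πd⁴/32 = π(0.0454)⁴/32 = 4.171×10^-7 m⁴.
Shear stress varies linearly with radius: τ = T·r/J = 148.1 × 0.0192 / 4.171×10^-7 = 6.815×10^6 Pa.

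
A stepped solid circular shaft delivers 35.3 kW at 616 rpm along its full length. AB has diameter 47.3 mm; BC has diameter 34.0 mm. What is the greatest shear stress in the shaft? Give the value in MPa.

70.9 MPa

ω = 2π·616/60 = 64.51 rad/s, so T = P/ω = 35.3×10³ / 64.51 = 547.2 N·m.
Under the same torque, τ_max = 16T/(πd³) is largest where d is smallest — segment BC (d = 34.0 mm).
τ_max = 16·547.2/(π·(0.0340)³) = 7.091×10^7 Pa.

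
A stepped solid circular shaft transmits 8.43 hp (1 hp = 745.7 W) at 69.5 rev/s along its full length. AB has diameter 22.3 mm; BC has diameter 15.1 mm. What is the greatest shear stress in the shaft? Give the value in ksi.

3.09 ksi

ω = 2π·69.5 = 436.7 rad/s, so T = P/ω = 8.43×745.7 / 436.7 = 14.40 N·m.
Under the same torque, τ_max = 16T/(πd³) is largest where d is smallest — segment BC (d = 15.1 mm).
τ_max = 16·14.40/(π·(0.0151)³) = 2.129×10^7 Pa.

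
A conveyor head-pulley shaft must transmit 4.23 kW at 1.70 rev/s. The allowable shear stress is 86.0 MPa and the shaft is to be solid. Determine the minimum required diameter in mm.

28.6 mm

ω = 2π·1.70 = 10.68 rad/s, so T = P/ω = 4.23×10³ / 10.68 = 396.0 N·m.
For a solid shaft τ_max = 16T/(πd³), so d = (16T/(π τ_allow))^(1/3) = (16·396.0/(π·8.60×10^7))^(1/3) = 0.02862 m.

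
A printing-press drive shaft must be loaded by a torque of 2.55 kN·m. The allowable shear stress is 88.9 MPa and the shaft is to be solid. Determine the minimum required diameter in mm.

52.7 mm

For a solid shaft τ_max = 16T/(πd³), so d = (16T/(π τ_allow))^(1/3) = (16·2550/(π·8.89×10^7))^(1/3) = 0.05267 m.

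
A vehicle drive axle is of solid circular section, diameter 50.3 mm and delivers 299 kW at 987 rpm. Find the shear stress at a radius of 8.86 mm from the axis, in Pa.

4.08e7 Pa

ω = 2π·987/60 = 103.4 rad/s, so T = P/ω = 299×10³ / 103.4 = 2893 N·m.
J = πd⁴/32 = π(0.0503)⁴/32 = 6.285×10^-7 m⁴.
Shear stress varies linearly with radius: τ = T·r/J = 2893 × 0.00886 / 6.285×10^-7 = 4.078×10^7 Pa.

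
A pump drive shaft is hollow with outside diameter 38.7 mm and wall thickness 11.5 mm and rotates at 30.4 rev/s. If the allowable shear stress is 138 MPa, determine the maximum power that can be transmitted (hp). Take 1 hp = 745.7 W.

J = π(d_o⁴ − d_i⁴)/32 = π(0.0387⁴ − 0.0157⁴)/32 = 2.142×10^-7 m⁴.
T_max = τ_allow·J/r = 1.38×10^8 × 2.142×10^-7 / 0.0194 = 1528 N·m.
ω = 2π·30.4 = 191.0 rad/s, so P_max = T_max·ω = 2.919×10^5 W.

391 hp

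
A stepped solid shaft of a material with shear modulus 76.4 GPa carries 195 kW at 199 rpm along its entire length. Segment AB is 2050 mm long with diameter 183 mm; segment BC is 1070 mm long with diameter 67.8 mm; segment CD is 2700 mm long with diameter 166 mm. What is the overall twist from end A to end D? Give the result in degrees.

ω = 2π·199/60 = 20.84 rad/s, so T = P/ω = 195×10³ / 20.84 = 9357 N·m.
J_AB = π(0.183)⁴/32 = 1.10×10^-4 m⁴; J_BC = π(0.0678)⁴/32 = 2.07×10^-6 m⁴; J_CD = π(0.166)⁴/32 = 7.45×10^-5 m⁴.
θ = (T/G)·Σ L_i/J_i = (9357/76.4×10⁹)·(2.05/1.10×10^-4 + 1.07/2.07×10^-6 + 2.70/7.45×10^-5) = 0.06989 rad.

4.00°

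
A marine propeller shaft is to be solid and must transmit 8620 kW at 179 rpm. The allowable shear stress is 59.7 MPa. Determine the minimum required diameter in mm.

340 mm

ω = 2π·179/60 = 18.74 rad/s, so T = P/ω = 8620×10³ / 18.74 = 459900 N·m.
For a solid shaft τ_max = 16T/(πd³), so d = (16T/(π τ_allow))^(1/3) = (16·459900/(π·5.97×10^7))^(1/3) = 0.3398 m.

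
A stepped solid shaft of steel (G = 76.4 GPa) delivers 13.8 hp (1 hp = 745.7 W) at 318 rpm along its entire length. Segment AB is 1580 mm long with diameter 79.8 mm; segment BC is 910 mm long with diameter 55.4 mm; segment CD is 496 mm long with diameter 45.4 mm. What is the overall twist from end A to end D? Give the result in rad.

0.0104 rad

ω = 2π·318/60 = 33.30 rad/s, so T = P/ω = 13.8×745.7 / 33.30 = 309.0 N·m.
J_AB = π(0.0798)⁴/32 = 3.98×10^-6 m⁴; J_BC = π(0.0554)⁴/32 = 9.25×10^-7 m⁴; J_CD = π(0.0454)⁴/32 = 4.17×10^-7 m⁴.
θ = (T/G)·Σ L_i/J_i = (309.0/76.4×10⁹)·(1.58/3.98×10^-6 + 0.910/9.25×10^-7 + 0.496/4.17×10^-7) = 0.01040 rad.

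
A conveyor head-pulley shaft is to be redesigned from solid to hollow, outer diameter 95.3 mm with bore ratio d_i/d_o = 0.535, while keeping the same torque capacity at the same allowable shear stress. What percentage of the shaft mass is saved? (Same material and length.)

Equal τ_max and T ⇒ the solid shaft needs d_s³ = d_o³(1−k⁴), so d_s = 95.3·(1−0.535⁴)^(1/3) = 92.62 mm.
Area ratio A_h/A_s = d_o²(1−k²)/d_s² = (1−k²)/(1−k⁴)^(2/3) = 0.7556.
Mass saving = 1 − 0.7556 = 24.4 %.

24.4 %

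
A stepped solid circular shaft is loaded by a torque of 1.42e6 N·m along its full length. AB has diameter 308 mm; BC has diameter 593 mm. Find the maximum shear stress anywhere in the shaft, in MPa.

Under the same torque, τ_max = 16T/(πd³) is largest where d is smallest — segment AB (d = 308 mm).
τ_max = 16·1.420e6/(π·(0.308)³) = 2.475×10^8 Pa.

248 MPa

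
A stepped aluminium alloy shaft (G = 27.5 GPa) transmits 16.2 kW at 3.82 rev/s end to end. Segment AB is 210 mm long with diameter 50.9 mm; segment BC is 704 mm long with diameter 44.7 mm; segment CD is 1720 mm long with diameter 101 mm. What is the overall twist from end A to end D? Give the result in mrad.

ω = 2π·3.82 = 24.00 rad/s, so T = P/ω = 16.2×10³ / 24.00 = 675.0 N·m.
J_AB = π(0.0509)⁴/32 = 6.59×10^-7 m⁴; J_BC = π(0.0447)⁴/32 = 3.92×10^-7 m⁴; J_CD = π(0.101)⁴/32 = 1.02×10^-5 m⁴.
θ = (T/G)·Σ L_i/J_i = (675.0/27.5×10⁹)·(0.210/6.59×10^-7 + 0.704/3.92×10^-7 + 1.72/1.02×10^-5) = 0.05604 rad.

56.0 mrad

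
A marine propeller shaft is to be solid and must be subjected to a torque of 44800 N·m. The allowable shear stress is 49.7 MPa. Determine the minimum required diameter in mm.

For a solid shaft τ_max = 16T/(πd³), so d = (16T/(π τ_allow))^(1/3) = (16·44800/(π·4.97×10^7))^(1/3) = 0.1662 m.

166 mm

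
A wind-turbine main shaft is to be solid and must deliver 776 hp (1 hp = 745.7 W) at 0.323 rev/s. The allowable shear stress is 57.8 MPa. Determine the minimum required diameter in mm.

293 mm

ω = 2π·0.323 = 2.029 rad/s, so T = P/ω = 776×745.7 / 2.029 = 285100 N·m.
For a solid shaft τ_max = 16T/(πd³), so d = (16T/(π τ_allow))^(1/3) = (16·285100/(π·5.78×10^7))^(1/3) = 0.2929 m.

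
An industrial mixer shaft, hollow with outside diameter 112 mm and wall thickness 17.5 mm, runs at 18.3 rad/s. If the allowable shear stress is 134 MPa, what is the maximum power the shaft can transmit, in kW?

525 kW

J = π(d_o⁴ − d_i⁴)/32 = π(0.112⁴ − 0.0770⁴)/32 = 1.200×10^-5 m⁴.
T_max = τ_allow·J/r = 1.34×10^8 × 1.200×10^-5 / 0.0560 = 28710 N·m.
ω = 18.3 rad/s, so P_max = T_max·ω = 5.253×10^5 W.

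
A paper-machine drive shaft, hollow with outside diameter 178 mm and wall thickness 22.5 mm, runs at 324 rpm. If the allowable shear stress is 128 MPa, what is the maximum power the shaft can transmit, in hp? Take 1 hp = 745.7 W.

4440 hp

J = π(d_o⁴ − d_i⁴)/32 = π(0.178⁴ − 0.133⁴)/32 = 6.784×10^-5 m⁴.
T_max = τ_allow·J/r = 1.28×10^8 × 6.784×10^-5 / 0.0890 = 97560 N·m.
ω = 2π·324/60 = 33.93 rad/s, so P_max = T_max·ω = 3.310×10^6 W.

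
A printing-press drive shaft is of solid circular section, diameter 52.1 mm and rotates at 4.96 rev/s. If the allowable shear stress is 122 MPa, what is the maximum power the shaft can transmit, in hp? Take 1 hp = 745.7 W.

J = πd⁴/32 = π(0.0521)⁴/32 = 7.234×10^-7 m⁴.
T_max = τ_allow·J/r = 1.22×10^8 × 7.234×10^-7 / 0.0261 = 3388 N·m.
ω = 2π·4.96 = 31.16 rad/s, so P_max = T_max·ω = 1.056×10^5 W.

142 hp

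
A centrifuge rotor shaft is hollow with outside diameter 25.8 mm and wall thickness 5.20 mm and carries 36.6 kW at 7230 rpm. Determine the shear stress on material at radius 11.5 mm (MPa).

ω = 2π·7230/60 = 757.1 rad/s, so T = P/ω = 36.6×10³ / 757.1 = 48.34 N·m.
J = π(d_o⁴ − d_i⁴)/32 = π(0.0258⁴ − 0.0154⁴)/32 = 3.798×10^-8 m⁴.
Shear stress varies linearly with radius: τ = T·r/J = 48.34 × 0.0115 / 3.798×10^-8 = 1.464×10^7 Pa.

14.6 MPa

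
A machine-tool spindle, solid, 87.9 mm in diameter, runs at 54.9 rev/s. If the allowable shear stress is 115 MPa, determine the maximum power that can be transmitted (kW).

5290 kW

J = πd⁴/32 = π(0.0879)⁴/32 = 5.861×10^-6 m⁴.
T_max = τ_allow·J/r = 1.15×10^8 × 5.861×10^-6 / 0.0440 = 15340 N·m.
ω = 2π·54.9 = 344.9 rad/s, so P_max = T_max·ω = 5.290×10^6 W.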